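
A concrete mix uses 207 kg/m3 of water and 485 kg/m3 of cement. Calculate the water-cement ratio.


w/c = water / cement
w/c = 207 / 485 = 0.427

0.427


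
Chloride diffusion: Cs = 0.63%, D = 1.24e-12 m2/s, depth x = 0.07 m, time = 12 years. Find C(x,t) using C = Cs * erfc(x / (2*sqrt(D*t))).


t_seconds = 12 * 365.25 * 24 * 3600 = 378691200.0 s
arg = 0.07 / (2 * sqrt(1.24e-12 * 378691200.0))
= 1.6152
erfc(1.6152) = 0.0224
C = 0.63 * 0.0224 = 0.0141%

0.0141


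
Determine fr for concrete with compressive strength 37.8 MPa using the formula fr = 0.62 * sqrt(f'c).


fr = 0.62 * sqrt(37.8)
= 3.812 MPa

3.812


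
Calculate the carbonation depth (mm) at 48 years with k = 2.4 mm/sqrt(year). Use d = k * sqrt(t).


depth = k * sqrt(t)
= 2.4 * sqrt(48)
= 16.63 mm

16.63


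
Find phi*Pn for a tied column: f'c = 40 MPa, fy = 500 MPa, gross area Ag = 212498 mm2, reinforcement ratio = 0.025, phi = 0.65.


Ast = rho * Ag = 0.025 * 212498 = 5312.45 mm2
phi*Pn = 0.65 * 0.80 * (0.85 * 40 * (212498 - 5312.45) + 500 * 5312.45) / 1000
= 5044.28 kN

5044.28


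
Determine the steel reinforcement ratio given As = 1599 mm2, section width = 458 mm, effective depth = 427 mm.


rho = As / (b * d)
= 1599 / (458 * 427)
= 0.0082

0.0082


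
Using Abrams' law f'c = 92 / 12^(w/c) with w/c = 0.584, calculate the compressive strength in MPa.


f'c = 92 / 12^0.584
= 92 / 4.268
= 21.55 MPa

21.55


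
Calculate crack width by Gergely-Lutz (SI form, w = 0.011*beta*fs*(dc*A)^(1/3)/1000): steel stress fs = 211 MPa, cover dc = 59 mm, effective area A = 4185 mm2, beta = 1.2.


w = 0.011 * beta * fs * (dc * A)^(1/3) / 1000
= 0.011 * 1.2 * 211 * (59 * 4185)^(1/3) / 1000
= 0.175 mm

0.175


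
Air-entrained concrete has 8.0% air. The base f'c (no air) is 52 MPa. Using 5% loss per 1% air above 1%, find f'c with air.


Strength loss = (8.0 - 1) * 5 = 35.0%
f'c = 52 * (1 - 35.0/100)
= 33.8 MPa

33.8


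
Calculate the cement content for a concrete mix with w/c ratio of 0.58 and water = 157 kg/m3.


Cement = water / (w/c)
= 157 / 0.58
= 270.7 kg/m3

270.7


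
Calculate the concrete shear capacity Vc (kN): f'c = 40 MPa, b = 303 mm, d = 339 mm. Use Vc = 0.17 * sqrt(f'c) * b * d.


Vc = 0.17 * sqrt(40) * 303 * 339 / 1000
= 110.44 kN

110.44


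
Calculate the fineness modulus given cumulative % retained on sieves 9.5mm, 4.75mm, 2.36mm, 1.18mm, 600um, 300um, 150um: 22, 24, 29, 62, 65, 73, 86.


FM = sum(cumulative % retained) / 100
= 361 / 100
= 3.61

3.61


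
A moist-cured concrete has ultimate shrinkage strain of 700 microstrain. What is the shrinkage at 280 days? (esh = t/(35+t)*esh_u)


esh(280) = 280 / (35 + 280) * 700
= 280 / 315 * 700
= 622.2 microstrain

622.2


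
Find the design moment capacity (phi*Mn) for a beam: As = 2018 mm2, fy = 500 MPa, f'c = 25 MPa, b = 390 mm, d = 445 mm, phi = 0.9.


a = As * fy / (0.85 * f'c * b)
= 2018 * 500 / (0.85 * 25 * 390)
= 121.7496 mm
Mn = As * fy * (d - a/2) / 10^6
= 387.5823 kN-m
phi*Mn = 0.9 * 387.5823 = 348.82 kN-m

348.82


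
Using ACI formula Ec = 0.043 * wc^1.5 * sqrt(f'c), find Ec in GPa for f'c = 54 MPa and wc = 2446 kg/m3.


Ec = 0.043 * 2446^1.5 * sqrt(54) / 1000
= 38.23 GPa

38.23


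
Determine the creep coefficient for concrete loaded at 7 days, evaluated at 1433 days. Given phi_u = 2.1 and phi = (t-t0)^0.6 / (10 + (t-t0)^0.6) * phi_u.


dt = 1433 - 7 = 1426
phi = 1426^0.6 / (10 + 1426^0.6) * 2.1
= 1.862

1.862


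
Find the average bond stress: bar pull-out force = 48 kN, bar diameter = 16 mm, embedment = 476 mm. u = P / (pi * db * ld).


u = P / (pi * db * ld)
= 48 * 1000 / (pi * 16 * 476)
= 2.006 MPa

2.006


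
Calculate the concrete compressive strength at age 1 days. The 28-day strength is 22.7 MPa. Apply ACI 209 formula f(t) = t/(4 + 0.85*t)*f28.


f(1) = 1 / (4 + 0.85 * 1) * 22.7
= 1 / 4.85 * 22.7
= 4.68 MPa

4.68


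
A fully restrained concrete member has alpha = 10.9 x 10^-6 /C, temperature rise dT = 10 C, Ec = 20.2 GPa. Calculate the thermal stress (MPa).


sigma = alpha * dT * Ec
= 10.9e-6 * 10 * 20.2 * 1000
= 2.202 MPa

2.202


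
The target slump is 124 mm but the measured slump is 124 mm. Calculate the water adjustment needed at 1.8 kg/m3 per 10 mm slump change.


Difference = 124 - 124 = 0 mm
Water adjustment = 0 * 1.8 / 10 = 0.0 kg/m3

0.0


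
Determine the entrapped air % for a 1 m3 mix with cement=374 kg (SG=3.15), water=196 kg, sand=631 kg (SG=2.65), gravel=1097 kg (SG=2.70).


Vol cement = 374 / (3.15 * 1000) = 0.11873 m3
Vol water = 196 / 1000 = 0.196 m3
Vol sand = 631 / (2.65 * 1000) = 0.238113 m3
Vol gravel = 1097 / (2.70 * 1000) = 0.406296 m3
Total solid + water volume = 0.95914 m3
Air = (1 - 0.95914) * 100 = 4.09%

4.09


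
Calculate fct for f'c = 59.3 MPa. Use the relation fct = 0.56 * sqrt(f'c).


fct = 0.56 * sqrt(59.3)
= 0.56 * 7.701
= 4.312 MPa

4.312


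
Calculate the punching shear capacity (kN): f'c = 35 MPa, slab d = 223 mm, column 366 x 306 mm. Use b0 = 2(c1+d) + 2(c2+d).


b0 = 2*(366 + 223) + 2*(306 + 223) = 2236 mm
Vc = 0.33 * sqrt(35) * 2236 * 223 / 1000
= 973.47 kN

973.47


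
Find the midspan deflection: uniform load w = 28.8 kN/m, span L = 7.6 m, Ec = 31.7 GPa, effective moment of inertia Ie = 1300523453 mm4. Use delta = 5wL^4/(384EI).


Convert: L = 7.6 m = 7600 mm, Ec = 31.7 GPa = 31700 MPa
delta = 5 * 28.8 * 7600^4 / (384 * 31700 * 1300523453)
= 30.35 mm

30.35


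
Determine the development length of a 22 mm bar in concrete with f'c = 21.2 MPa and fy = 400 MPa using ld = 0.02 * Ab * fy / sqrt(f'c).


Ab = pi * 22^2 / 4 = 380.133 mm2
ld = 0.02 * 380.133 * 400 / sqrt(21.2)
= 660.5 mm

660.5


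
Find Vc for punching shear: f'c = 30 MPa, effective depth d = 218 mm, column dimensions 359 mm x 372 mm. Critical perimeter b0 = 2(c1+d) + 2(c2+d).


b0 = 2*(359 + 218) + 2*(372 + 218) = 2334 mm
Vc = 0.33 * sqrt(30) * 2334 * 218 / 1000
= 919.67 kN

919.67


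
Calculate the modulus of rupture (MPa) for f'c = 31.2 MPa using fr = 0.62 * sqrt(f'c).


fr = 0.62 * sqrt(31.2)
= 3.463 MPa

3.463


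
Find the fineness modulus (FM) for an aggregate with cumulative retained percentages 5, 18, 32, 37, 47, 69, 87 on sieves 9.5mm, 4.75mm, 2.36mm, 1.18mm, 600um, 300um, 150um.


FM = sum(cumulative % retained) / 100
= 295 / 100
= 2.95

2.95


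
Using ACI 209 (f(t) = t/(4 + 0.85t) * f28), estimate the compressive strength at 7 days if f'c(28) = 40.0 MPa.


f(7) = 7 / (4 + 0.85 * 7) * 40.0
= 7 / 9.95 * 40.0
= 28.14 MPa

28.14


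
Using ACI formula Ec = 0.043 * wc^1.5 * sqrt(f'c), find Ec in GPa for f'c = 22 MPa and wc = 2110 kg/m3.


Ec = 0.043 * 2110^1.5 * sqrt(22) / 1000
= 19.55 GPa

19.55


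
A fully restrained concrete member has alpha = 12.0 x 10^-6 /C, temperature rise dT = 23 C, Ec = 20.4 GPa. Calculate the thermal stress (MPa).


sigma = alpha * dT * Ec
= 12.0e-6 * 23 * 20.4 * 1000
= 5.63 MPa

5.63


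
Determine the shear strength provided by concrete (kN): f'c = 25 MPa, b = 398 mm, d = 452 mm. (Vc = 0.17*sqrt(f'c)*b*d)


Vc = 0.17 * sqrt(25) * 398 * 452 / 1000
= 152.91 kN

152.91


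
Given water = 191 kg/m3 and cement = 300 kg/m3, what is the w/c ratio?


w/c = water / cement
w/c = 191 / 300 = 0.637

0.637


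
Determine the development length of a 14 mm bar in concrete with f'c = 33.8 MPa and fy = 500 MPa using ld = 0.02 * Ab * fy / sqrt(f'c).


Ab = pi * 14^2 / 4 = 153.938 mm2
ld = 0.02 * 153.938 * 500 / sqrt(33.8)
= 264.8 mm

264.8


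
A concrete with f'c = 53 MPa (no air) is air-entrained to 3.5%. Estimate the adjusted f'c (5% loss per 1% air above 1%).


Strength loss = (3.5 - 1) * 5 = 12.5%
f'c = 53 * (1 - 12.5/100)
= 46.38 MPa

46.38


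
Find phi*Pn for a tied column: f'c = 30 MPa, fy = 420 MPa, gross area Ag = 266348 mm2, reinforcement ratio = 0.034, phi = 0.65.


Ast = rho * Ag = 0.034 * 266348 = 9055.832 mm2
phi*Pn = 0.65 * 0.80 * (0.85 * 30 * (266348 - 9055.832) + 420 * 9055.832) / 1000
= 5389.49 kN

5389.49


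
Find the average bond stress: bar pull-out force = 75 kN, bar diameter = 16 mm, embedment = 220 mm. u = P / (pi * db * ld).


u = P / (pi * db * ld)
= 75 * 1000 / (pi * 16 * 220)
= 6.782 MPa

6.782


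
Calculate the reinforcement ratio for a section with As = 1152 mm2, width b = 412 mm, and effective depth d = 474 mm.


rho = As / (b * d)
= 1152 / (412 * 474)
= 0.0059

0.0059


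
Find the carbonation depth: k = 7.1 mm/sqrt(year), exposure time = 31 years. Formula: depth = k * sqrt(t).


depth = k * sqrt(t)
= 7.1 * sqrt(31)
= 39.53 mm

39.53


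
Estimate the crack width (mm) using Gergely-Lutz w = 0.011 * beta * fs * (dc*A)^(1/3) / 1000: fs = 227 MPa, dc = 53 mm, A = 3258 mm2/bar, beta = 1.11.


w = 0.011 * beta * fs * (dc * A)^(1/3) / 1000
= 0.011 * 1.11 * 227 * (53 * 3258)^(1/3) / 1000
= 0.154 mm

0.154


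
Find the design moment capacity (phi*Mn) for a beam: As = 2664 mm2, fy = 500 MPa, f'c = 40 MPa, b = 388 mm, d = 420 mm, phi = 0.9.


a = As * fy / (0.85 * f'c * b)
= 2664 * 500 / (0.85 * 40 * 388)
= 100.9703 mm
Mn = As * fy * (d - a/2) / 10^6
= 492.1938 kN-m
phi*Mn = 0.9 * 492.1938 = 442.97 kN-m

442.97


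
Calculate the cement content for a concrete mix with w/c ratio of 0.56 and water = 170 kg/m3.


Cement = water / (w/c)
= 170 / 0.56
= 303.6 kg/m3

303.6


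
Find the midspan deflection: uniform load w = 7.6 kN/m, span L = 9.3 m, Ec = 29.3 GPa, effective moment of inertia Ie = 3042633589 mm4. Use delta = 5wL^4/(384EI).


Convert: L = 9.3 m = 9300 mm, Ec = 29.3 GPa = 29300 MPa
delta = 5 * 7.6 * 9300^4 / (384 * 29300 * 3042633589)
= 8.3 mm

8.3


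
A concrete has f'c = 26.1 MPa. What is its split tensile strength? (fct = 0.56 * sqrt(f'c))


fct = 0.56 * sqrt(26.1)
= 0.56 * 5.109
= 2.861 MPa

2.861


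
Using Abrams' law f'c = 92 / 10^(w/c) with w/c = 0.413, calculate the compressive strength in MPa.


f'c = 92 / 10^0.413
= 92 / 2.588
= 35.55 MPa

35.55


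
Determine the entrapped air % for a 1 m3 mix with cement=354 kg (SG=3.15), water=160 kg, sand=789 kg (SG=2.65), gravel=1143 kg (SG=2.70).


Vol cement = 354 / (3.15 * 1000) = 0.112381 m3
Vol water = 160 / 1000 = 0.16 m3
Vol sand = 789 / (2.65 * 1000) = 0.297736 m3
Vol gravel = 1143 / (2.70 * 1000) = 0.423333 m3
Total solid + water volume = 0.99345 m3
Air = (1 - 0.99345) * 100 = 0.65%

0.65


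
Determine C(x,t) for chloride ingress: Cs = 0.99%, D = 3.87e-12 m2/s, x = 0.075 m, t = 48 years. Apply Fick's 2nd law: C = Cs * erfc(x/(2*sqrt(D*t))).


t_seconds = 48 * 365.25 * 24 * 3600 = 1514764800.0 s
arg = 0.075 / (2 * sqrt(3.87e-12 * 1514764800.0))
= 0.4898
erfc(0.4898) = 0.4885
C = 0.99 * 0.4885 = 0.4836%

0.4836


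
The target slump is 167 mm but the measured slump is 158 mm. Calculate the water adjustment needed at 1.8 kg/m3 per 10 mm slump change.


Difference = 167 - 158 = 9 mm
Water adjustment = 9 * 1.8 / 10 = 1.6 kg/m3

1.6


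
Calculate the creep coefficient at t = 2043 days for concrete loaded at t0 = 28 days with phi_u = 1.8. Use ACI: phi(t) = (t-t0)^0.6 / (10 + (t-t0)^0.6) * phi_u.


dt = 2043 - 28 = 2015
phi = 2015^0.6 / (10 + 2015^0.6) * 1.8
= 1.63

1.63


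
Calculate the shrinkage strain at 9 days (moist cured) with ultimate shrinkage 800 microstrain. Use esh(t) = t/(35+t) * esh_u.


esh(9) = 9 / (35 + 9) * 800
= 9 / 44 * 800
= 163.6 microstrain

163.6


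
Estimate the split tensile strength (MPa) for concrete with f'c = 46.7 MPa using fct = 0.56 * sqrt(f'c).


fct = 0.56 * sqrt(46.7)
= 0.56 * 6.834
= 3.827 MPa

3.827


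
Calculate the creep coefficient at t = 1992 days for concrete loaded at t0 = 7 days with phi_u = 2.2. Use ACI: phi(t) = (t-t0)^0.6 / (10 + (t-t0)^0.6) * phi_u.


dt = 1992 - 7 = 1985
phi = 1985^0.6 / (10 + 1985^0.6) * 2.2
= 1.991

1.991


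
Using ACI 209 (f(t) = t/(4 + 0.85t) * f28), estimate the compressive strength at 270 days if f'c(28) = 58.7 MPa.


f(270) = 270 / (4 + 0.85 * 270) * 58.7
= 270 / 233.5 * 58.7
= 67.88 MPa

67.88


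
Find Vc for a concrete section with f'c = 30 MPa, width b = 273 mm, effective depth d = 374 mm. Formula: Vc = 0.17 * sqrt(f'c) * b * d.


Vc = 0.17 * sqrt(30) * 273 * 374 / 1000
= 95.07 kN

95.07


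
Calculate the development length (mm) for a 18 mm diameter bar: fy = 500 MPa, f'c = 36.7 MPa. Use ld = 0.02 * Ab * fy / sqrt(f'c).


Ab = pi * 18^2 / 4 = 254.469 mm2
ld = 0.02 * 254.469 * 500 / sqrt(36.7)
= 420.1 mm

420.1


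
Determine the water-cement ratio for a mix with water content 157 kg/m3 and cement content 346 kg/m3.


w/c = water / cement
w/c = 157 / 346 = 0.454

0.454


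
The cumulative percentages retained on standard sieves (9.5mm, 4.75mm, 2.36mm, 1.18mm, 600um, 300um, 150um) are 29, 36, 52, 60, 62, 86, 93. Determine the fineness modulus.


FM = sum(cumulative % retained) / 100
= 418 / 100
= 4.18

4.18


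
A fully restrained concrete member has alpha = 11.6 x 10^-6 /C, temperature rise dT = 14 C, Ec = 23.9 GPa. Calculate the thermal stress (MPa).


sigma = alpha * dT * Ec
= 11.6e-6 * 14 * 23.9 * 1000
= 3.881 MPa

3.881


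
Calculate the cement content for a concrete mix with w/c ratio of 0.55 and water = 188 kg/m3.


Cement = water / (w/c)
= 188 / 0.55
= 341.8 kg/m3

341.8


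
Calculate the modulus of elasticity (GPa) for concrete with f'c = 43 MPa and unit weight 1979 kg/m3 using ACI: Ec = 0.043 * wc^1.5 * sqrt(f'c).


Ec = 0.043 * 1979^1.5 * sqrt(43) / 1000
= 24.82 GPa

24.82


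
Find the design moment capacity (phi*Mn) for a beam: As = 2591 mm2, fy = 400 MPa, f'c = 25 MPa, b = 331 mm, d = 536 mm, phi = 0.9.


a = As * fy / (0.85 * f'c * b)
= 2591 * 400 / (0.85 * 25 * 331)
= 147.3467 mm
Mn = As * fy * (d - a/2) / 10^6
= 479.1553 kN-m
phi*Mn = 0.9 * 479.1553 = 431.24 kN-m

431.24


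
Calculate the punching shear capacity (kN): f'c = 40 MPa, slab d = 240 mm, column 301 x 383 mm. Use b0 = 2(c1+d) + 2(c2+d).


b0 = 2*(301 + 240) + 2*(383 + 240) = 2328 mm
Vc = 0.33 * sqrt(40) * 2328 * 240 / 1000
= 1166.11 kN

1166.11


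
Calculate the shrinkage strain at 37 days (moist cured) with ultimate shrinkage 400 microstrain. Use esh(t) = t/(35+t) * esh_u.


esh(37) = 37 / (35 + 37) * 400
= 37 / 72 * 400
= 205.6 microstrain

205.6


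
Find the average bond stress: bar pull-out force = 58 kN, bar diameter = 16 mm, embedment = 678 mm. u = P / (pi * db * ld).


u = P / (pi * db * ld)
= 58 * 1000 / (pi * 16 * 678)
= 1.702 MPa

1.702


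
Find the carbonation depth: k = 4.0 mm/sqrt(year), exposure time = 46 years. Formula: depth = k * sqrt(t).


depth = k * sqrt(t)
= 4.0 * sqrt(46)
= 27.13 mm

27.13


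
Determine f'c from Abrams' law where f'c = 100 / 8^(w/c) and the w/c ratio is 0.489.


f'c = 100 / 8^0.489
= 100 / 2.764
= 36.17 MPa

36.17


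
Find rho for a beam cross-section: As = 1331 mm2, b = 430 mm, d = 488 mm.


rho = As / (b * d)
= 1331 / (430 * 488)
= 0.0063

0.0063


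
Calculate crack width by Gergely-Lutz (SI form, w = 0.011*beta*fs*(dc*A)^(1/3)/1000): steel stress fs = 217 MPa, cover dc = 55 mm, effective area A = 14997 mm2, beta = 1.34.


w = 0.011 * beta * fs * (dc * A)^(1/3) / 1000
= 0.011 * 1.34 * 217 * (55 * 14997)^(1/3) / 1000
= 0.3 mm

0.3


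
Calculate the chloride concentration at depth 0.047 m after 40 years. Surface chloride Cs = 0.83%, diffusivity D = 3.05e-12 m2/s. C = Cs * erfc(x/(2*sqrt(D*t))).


t_seconds = 40 * 365.25 * 24 * 3600 = 1262304000.0 s
arg = 0.047 / (2 * sqrt(3.05e-12 * 1262304000.0))
= 0.3787
erfc(0.3787) = 0.5922
C = 0.83 * 0.5922 = 0.4915%

0.4915


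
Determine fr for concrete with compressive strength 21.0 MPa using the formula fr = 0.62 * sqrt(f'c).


fr = 0.62 * sqrt(21.0)
= 2.841 MPa

2.841


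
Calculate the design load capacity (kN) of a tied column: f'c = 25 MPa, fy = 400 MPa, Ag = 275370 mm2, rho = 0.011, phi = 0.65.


Ast = rho * Ag = 0.011 * 275370 = 3029.07 mm2
phi*Pn = 0.65 * 0.80 * (0.85 * 25 * (275370 - 3029.07) + 400 * 3029.07) / 1000
= 3639.41 kN

3639.41


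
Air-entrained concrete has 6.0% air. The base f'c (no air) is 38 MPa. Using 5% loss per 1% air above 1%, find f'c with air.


Strength loss = (6.0 - 1) * 5 = 25.0%
f'c = 38 * (1 - 25.0/100)
= 28.5 MPa

28.5


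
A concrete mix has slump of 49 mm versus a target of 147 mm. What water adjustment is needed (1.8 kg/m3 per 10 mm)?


Difference = 147 - 49 = 98 mm
Water adjustment = 98 * 1.8 / 10 = 17.6 kg/m3

17.6


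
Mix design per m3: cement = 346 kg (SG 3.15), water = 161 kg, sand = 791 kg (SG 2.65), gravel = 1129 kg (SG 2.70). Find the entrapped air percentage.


Vol cement = 346 / (3.15 * 1000) = 0.109841 m3
Vol water = 161 / 1000 = 0.161 m3
Vol sand = 791 / (2.65 * 1000) = 0.298491 m3
Vol gravel = 1129 / (2.70 * 1000) = 0.418148 m3
Total solid + water volume = 0.98748 m3
Air = (1 - 0.98748) * 100 = 1.25%

1.25


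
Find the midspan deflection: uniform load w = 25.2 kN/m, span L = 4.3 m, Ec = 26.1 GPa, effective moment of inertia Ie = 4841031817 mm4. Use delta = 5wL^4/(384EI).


Convert: L = 4.3 m = 4300 mm, Ec = 26.1 GPa = 26100 MPa
delta = 5 * 25.2 * 4300^4 / (384 * 26100 * 4841031817)
= 0.89 mm

0.89


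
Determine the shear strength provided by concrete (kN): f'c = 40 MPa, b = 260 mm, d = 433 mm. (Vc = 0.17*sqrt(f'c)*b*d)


Vc = 0.17 * sqrt(40) * 260 * 433 / 1000
= 121.04 kN

121.04


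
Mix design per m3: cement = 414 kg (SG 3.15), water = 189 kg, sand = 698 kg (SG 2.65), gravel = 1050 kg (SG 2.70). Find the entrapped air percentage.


Vol cement = 414 / (3.15 * 1000) = 0.131429 m3
Vol water = 189 / 1000 = 0.189 m3
Vol sand = 698 / (2.65 * 1000) = 0.263396 m3
Vol gravel = 1050 / (2.70 * 1000) = 0.388889 m3
Total solid + water volume = 0.972714 m3
Air = (1 - 0.972714) * 100 = 2.73%

2.73


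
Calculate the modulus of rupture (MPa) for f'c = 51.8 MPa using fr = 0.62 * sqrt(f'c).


fr = 0.62 * sqrt(51.8)
= 4.462 MPa

4.462


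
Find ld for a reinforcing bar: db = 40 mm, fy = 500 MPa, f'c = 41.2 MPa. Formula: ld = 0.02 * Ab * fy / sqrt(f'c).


Ab = pi * 40^2 / 4 = 1256.637 mm2
ld = 0.02 * 1256.637 * 500 / sqrt(41.2)
= 1957.8 mm

1957.8


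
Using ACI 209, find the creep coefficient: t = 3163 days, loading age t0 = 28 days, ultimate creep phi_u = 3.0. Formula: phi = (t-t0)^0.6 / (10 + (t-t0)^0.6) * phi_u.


dt = 3163 - 28 = 3135
phi = 3135^0.6 / (10 + 3135^0.6) * 3.0
= 2.778

2.778


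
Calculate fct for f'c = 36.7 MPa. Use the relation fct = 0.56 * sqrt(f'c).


fct = 0.56 * sqrt(36.7)
= 0.56 * 6.058
= 3.393 MPa

3.393


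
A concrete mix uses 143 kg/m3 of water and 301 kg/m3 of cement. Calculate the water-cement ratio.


w/c = water / cement
w/c = 143 / 301 = 0.475

0.475


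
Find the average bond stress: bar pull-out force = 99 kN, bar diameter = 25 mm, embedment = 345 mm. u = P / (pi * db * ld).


u = P / (pi * db * ld)
= 99 * 1000 / (pi * 25 * 345)
= 3.654 MPa

3.654


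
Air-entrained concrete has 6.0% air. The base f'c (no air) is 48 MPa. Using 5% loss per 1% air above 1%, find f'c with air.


Strength loss = (6.0 - 1) * 5 = 25.0%
f'c = 48 * (1 - 25.0/100)
= 36.0 MPa

36.0


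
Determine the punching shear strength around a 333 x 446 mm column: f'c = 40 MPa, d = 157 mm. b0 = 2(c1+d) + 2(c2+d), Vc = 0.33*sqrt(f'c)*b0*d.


b0 = 2*(333 + 157) + 2*(446 + 157) = 2186 mm
Vc = 0.33 * sqrt(40) * 2186 * 157 / 1000
= 716.3 kN

716.3


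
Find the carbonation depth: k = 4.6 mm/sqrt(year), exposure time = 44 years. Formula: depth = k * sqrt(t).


depth = k * sqrt(t)
= 4.6 * sqrt(44)
= 30.51 mm

30.51


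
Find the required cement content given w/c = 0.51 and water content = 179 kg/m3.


Cement = water / (w/c)
= 179 / 0.51
= 351.0 kg/m3

351.0


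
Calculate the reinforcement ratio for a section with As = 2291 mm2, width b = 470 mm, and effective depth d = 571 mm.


rho = As / (b * d)
= 2291 / (470 * 571)
= 0.0085

0.0085


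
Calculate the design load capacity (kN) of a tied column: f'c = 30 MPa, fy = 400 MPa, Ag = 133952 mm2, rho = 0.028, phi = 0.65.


Ast = rho * Ag = 0.028 * 133952 = 3750.656 mm2
phi*Pn = 0.65 * 0.80 * (0.85 * 30 * (133952 - 3750.656) + 400 * 3750.656) / 1000
= 2506.61 kN

2506.61


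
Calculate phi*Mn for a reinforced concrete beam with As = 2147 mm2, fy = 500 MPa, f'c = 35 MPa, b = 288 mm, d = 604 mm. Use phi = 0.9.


a = As * fy / (0.85 * f'c * b)
= 2147 * 500 / (0.85 * 35 * 288)
= 125.2918 mm
Mn = As * fy * (d - a/2) / 10^6
= 581.1436 kN-m
phi*Mn = 0.9 * 581.1436 = 523.03 kN-m

523.03


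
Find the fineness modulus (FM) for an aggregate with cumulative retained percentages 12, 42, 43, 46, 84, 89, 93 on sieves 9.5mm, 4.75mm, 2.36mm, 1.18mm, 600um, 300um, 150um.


FM = sum(cumulative % retained) / 100
= 409 / 100
= 4.09

4.09


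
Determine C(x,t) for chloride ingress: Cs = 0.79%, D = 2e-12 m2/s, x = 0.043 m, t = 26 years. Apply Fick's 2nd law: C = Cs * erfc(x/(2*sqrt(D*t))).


t_seconds = 26 * 365.25 * 24 * 3600 = 820497600.0 s
arg = 0.043 / (2 * sqrt(2e-12 * 820497600.0))
= 0.5307
erfc(0.5307) = 0.4529
C = 0.79 * 0.4529 = 0.3578%

0.3578


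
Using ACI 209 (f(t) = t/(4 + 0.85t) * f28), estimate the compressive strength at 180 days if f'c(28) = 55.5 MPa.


f(180) = 180 / (4 + 0.85 * 180) * 55.5
= 180 / 157.0 * 55.5
= 63.63 MPa

63.63


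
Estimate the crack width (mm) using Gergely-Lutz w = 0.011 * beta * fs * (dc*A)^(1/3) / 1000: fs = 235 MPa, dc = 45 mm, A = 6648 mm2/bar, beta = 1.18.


w = 0.011 * beta * fs * (dc * A)^(1/3) / 1000
= 0.011 * 1.18 * 235 * (45 * 6648)^(1/3) / 1000
= 0.204 mm

0.204


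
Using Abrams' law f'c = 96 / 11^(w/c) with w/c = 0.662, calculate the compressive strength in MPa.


f'c = 96 / 11^0.662
= 96 / 4.891
= 19.63 MPa

19.63


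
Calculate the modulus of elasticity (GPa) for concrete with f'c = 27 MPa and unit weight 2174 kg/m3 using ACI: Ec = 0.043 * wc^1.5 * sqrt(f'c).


Ec = 0.043 * 2174^1.5 * sqrt(27) / 1000
= 22.65 GPa

22.65


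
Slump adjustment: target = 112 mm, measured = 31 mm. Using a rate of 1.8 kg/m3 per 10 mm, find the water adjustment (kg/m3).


Difference = 112 - 31 = 81 mm
Water adjustment = 81 * 1.8 / 10 = 14.6 kg/m3

14.6


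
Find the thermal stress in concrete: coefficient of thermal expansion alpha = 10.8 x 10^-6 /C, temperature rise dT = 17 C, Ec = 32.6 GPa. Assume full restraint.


sigma = alpha * dT * Ec
= 10.8e-6 * 17 * 32.6 * 1000
= 5.985 MPa

5.985


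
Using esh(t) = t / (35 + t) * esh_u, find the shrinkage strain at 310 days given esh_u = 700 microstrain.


esh(310) = 310 / (35 + 310) * 700
= 310 / 345 * 700
= 629.0 microstrain

629.0


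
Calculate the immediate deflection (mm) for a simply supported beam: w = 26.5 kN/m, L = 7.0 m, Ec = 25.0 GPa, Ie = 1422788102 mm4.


Convert: L = 7.0 m = 7000 mm, Ec = 25.0 GPa = 25000 MPa
delta = 5 * 26.5 * 7000^4 / (384 * 25000 * 1422788102)
= 23.29 mm

23.29


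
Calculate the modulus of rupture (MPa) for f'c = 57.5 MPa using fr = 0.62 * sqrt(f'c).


fr = 0.62 * sqrt(57.5)
= 4.701 MPa

4.701


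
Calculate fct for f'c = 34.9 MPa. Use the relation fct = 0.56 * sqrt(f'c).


fct = 0.56 * sqrt(34.9)
= 0.56 * 5.908
= 3.308 MPa

3.308


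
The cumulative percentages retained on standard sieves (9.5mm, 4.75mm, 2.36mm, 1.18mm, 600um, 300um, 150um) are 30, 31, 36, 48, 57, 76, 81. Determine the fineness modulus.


FM = sum(cumulative % retained) / 100
= 359 / 100
= 3.59

3.59


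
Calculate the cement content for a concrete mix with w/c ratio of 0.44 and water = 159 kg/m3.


Cement = water / (w/c)
= 159 / 0.44
= 361.4 kg/m3

361.4


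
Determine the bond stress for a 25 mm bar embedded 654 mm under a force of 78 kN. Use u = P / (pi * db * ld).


u = P / (pi * db * ld)
= 78 * 1000 / (pi * 25 * 654)
= 1.519 MPa

1.519


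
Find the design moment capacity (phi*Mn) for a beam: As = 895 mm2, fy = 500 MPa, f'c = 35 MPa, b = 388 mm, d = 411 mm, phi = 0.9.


a = As * fy / (0.85 * f'c * b)
= 895 * 500 / (0.85 * 35 * 388)
= 38.7681 mm
Mn = As * fy * (d - a/2) / 10^6
= 175.2481 kN-m
phi*Mn = 0.9 * 175.2481 = 157.72 kN-m

157.72


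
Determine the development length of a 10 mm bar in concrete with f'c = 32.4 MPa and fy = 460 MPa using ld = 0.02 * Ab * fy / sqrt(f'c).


Ab = pi * 10^2 / 4 = 78.54 mm2
ld = 0.02 * 78.54 * 460 / sqrt(32.4)
= 126.9 mm

126.9


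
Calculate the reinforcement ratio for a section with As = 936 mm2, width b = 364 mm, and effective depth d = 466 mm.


rho = As / (b * d)
= 936 / (364 * 466)
= 0.0055

0.0055


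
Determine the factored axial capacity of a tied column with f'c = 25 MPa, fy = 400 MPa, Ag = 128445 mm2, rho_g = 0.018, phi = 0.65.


Ast = rho * Ag = 0.018 * 128445 = 2312.01 mm2
phi*Pn = 0.65 * 0.80 * (0.85 * 25 * (128445 - 2312.01) + 400 * 2312.01) / 1000
= 1874.67 kN

1874.67


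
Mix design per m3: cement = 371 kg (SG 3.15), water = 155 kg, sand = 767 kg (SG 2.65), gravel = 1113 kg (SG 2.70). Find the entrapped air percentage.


Vol cement = 371 / (3.15 * 1000) = 0.117778 m3
Vol water = 155 / 1000 = 0.155 m3
Vol sand = 767 / (2.65 * 1000) = 0.289434 m3
Vol gravel = 1113 / (2.70 * 1000) = 0.412222 m3
Total solid + water volume = 0.974434 m3
Air = (1 - 0.974434) * 100 = 2.56%

2.56


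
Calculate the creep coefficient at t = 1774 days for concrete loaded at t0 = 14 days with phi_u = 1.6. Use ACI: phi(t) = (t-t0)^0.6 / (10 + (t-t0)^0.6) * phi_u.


dt = 1774 - 14 = 1760
phi = 1760^0.6 / (10 + 1760^0.6) * 1.6
= 1.438

1.438


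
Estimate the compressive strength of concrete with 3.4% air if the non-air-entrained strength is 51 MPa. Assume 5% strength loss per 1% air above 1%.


Strength loss = (3.4 - 1) * 5 = 12.0%
f'c = 51 * (1 - 12.0/100)
= 44.88 MPa

44.88


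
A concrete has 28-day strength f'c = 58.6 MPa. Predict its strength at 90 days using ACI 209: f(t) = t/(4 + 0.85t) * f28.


f(90) = 90 / (4 + 0.85 * 90) * 58.6
= 90 / 80.5 * 58.6
= 65.52 MPa

65.52


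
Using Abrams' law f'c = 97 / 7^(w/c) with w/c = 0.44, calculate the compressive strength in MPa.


f'c = 97 / 7^0.44
= 97 / 2.354
= 41.2 MPa

41.2


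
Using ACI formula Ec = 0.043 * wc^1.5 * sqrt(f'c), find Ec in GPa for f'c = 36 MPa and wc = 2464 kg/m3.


Ec = 0.043 * 2464^1.5 * sqrt(36) / 1000
= 31.56 GPa

31.56


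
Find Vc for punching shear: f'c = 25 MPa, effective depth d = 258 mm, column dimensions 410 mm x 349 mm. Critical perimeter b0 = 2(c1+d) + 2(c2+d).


b0 = 2*(410 + 258) + 2*(349 + 258) = 2550 mm
Vc = 0.33 * sqrt(25) * 2550 * 258 / 1000
= 1085.54 kN

1085.54


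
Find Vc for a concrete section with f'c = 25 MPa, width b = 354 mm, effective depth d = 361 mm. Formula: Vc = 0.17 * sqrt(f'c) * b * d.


Vc = 0.17 * sqrt(25) * 354 * 361 / 1000
= 108.62 kN

108.62


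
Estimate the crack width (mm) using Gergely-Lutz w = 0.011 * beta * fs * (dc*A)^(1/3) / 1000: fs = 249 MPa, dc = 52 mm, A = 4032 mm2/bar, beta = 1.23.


w = 0.011 * beta * fs * (dc * A)^(1/3) / 1000
= 0.011 * 1.23 * 249 * (52 * 4032)^(1/3) / 1000
= 0.2 mm

0.2


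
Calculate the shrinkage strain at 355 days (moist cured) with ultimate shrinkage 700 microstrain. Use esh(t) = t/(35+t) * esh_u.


esh(355) = 355 / (35 + 355) * 700
= 355 / 390 * 700
= 637.2 microstrain

637.2


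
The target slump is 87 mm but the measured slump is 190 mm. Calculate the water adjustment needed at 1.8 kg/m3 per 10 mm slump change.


Difference = 87 - 190 = -103 mm
Water adjustment = -103 * 1.8 / 10 = -18.5 kg/m3

-18.5


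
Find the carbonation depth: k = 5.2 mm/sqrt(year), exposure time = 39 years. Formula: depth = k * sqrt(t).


depth = k * sqrt(t)
= 5.2 * sqrt(39)
= 32.47 mm

32.47


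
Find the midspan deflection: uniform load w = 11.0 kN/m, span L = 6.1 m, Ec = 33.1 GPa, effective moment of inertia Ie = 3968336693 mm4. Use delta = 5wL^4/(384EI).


Convert: L = 6.1 m = 6100 mm, Ec = 33.1 GPa = 33100 MPa
delta = 5 * 11.0 * 6100^4 / (384 * 33100 * 3968336693)
= 1.51 mm

1.51


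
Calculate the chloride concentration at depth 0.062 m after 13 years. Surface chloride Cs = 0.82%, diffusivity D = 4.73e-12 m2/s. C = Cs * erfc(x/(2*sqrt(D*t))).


t_seconds = 13 * 365.25 * 24 * 3600 = 410248800.0 s
arg = 0.062 / (2 * sqrt(4.73e-12 * 410248800.0))
= 0.7037
erfc(0.7037) = 0.3196
C = 0.82 * 0.3196 = 0.2621%

0.2621


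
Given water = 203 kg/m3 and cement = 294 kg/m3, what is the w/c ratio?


w/c = water / cement
w/c = 203 / 294 = 0.69

0.69


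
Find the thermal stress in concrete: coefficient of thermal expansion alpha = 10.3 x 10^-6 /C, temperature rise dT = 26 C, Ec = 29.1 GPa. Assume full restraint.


sigma = alpha * dT * Ec
= 10.3e-6 * 26 * 29.1 * 1000
= 7.793 MPa

7.793


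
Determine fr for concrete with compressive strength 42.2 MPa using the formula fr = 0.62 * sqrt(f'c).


fr = 0.62 * sqrt(42.2)
= 4.028 MPa

4.028


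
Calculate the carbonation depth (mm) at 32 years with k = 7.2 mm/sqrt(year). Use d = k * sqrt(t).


depth = k * sqrt(t)
= 7.2 * sqrt(32)
= 40.73 mm

40.73


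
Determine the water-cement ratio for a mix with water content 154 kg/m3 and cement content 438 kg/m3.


w/c = water / cement
w/c = 154 / 438 = 0.352

0.352


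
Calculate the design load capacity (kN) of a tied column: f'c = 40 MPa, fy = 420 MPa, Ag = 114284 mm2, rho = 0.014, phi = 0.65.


Ast = rho * Ag = 0.014 * 114284 = 1599.976 mm2
phi*Pn = 0.65 * 0.80 * (0.85 * 40 * (114284 - 1599.976) + 420 * 1599.976) / 1000
= 2341.69 kN

2341.69


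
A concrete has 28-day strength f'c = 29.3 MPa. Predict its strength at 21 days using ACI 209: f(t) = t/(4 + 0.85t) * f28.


f(21) = 21 / (4 + 0.85 * 21) * 29.3
= 21 / 21.85 * 29.3
= 28.16 MPa

28.16


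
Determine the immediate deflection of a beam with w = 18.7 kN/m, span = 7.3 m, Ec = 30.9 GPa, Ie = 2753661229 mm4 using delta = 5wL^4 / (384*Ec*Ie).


Convert: L = 7.3 m = 7300 mm, Ec = 30.9 GPa = 30900 MPa
delta = 5 * 18.7 * 7300^4 / (384 * 30900 * 2753661229)
= 8.13 mm

8.13


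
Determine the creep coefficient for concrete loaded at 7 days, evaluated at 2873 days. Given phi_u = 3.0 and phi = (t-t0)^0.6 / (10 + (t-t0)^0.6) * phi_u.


dt = 2873 - 7 = 2866
phi = 2866^0.6 / (10 + 2866^0.6) * 3.0
= 2.767

2.767


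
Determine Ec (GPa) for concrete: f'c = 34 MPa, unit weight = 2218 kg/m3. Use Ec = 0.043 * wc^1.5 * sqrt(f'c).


Ec = 0.043 * 2218^1.5 * sqrt(34) / 1000
= 26.19 GPa

26.19


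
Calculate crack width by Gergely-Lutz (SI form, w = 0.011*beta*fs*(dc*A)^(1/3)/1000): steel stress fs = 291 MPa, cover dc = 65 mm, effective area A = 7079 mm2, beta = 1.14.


w = 0.011 * beta * fs * (dc * A)^(1/3) / 1000
= 0.011 * 1.14 * 291 * (65 * 7079)^(1/3) / 1000
= 0.282 mm

0.282


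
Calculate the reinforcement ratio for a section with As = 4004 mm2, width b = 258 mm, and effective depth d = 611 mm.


rho = As / (b * d)
= 4004 / (258 * 611)
= 0.0254

0.0254


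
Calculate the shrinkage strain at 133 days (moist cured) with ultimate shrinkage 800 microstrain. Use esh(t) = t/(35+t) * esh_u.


esh(133) = 133 / (35 + 133) * 800
= 133 / 168 * 800
= 633.3 microstrain

633.3


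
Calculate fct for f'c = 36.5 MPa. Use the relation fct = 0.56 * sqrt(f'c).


fct = 0.56 * sqrt(36.5)
= 0.56 * 6.042
= 3.383 MPa

3.383


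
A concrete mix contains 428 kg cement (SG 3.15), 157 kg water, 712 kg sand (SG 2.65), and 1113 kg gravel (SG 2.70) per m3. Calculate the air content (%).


Vol cement = 428 / (3.15 * 1000) = 0.135873 m3
Vol water = 157 / 1000 = 0.157 m3
Vol sand = 712 / (2.65 * 1000) = 0.268679 m3
Vol gravel = 1113 / (2.70 * 1000) = 0.412222 m3
Total solid + water volume = 0.973774 m3
Air = (1 - 0.973774) * 100 = 2.62%

2.62


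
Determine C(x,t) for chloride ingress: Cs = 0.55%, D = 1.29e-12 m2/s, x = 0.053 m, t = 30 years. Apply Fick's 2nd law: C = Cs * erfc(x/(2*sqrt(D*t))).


t_seconds = 30 * 365.25 * 24 * 3600 = 946728000.0 s
arg = 0.053 / (2 * sqrt(1.29e-12 * 946728000.0))
= 0.7583
erfc(0.7583) = 0.2835
C = 0.55 * 0.2835 = 0.1559%

0.1559


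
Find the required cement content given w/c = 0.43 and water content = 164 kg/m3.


Cement = water / (w/c)
= 164 / 0.43
= 381.4 kg/m3

381.4


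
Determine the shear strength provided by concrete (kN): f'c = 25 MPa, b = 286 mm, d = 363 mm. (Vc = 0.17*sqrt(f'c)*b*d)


Vc = 0.17 * sqrt(25) * 286 * 363 / 1000
= 88.25 kN

88.25


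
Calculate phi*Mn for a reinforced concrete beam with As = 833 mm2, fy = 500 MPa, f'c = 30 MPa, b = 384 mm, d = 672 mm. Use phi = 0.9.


a = As * fy / (0.85 * f'c * b)
= 833 * 500 / (0.85 * 30 * 384)
= 42.5347 mm
Mn = As * fy * (d - a/2) / 10^6
= 271.0301 kN-m
phi*Mn = 0.9 * 271.0301 = 243.93 kN-m

243.93


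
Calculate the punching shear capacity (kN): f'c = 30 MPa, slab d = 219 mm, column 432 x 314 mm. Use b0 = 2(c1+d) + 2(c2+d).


b0 = 2*(432 + 219) + 2*(314 + 219) = 2368 mm
Vc = 0.33 * sqrt(30) * 2368 * 219 / 1000
= 937.35 kN

937.35


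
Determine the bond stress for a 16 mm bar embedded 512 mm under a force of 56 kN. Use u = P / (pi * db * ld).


u = P / (pi * db * ld)
= 56 * 1000 / (pi * 16 * 512)
= 2.176 MPa

2.176


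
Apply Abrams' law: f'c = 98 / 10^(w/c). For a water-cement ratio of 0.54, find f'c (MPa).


f'c = 98 / 10^0.54
= 98 / 3.467
= 28.26 MPa

28.26


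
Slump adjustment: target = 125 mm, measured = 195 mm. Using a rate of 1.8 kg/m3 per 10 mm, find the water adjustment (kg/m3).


Difference = 125 - 195 = -70 mm
Water adjustment = -70 * 1.8 / 10 = -12.6 kg/m3

-12.6


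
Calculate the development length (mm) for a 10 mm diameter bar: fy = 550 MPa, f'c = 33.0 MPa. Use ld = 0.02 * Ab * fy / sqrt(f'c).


Ab = pi * 10^2 / 4 = 78.54 mm2
ld = 0.02 * 78.54 * 550 / sqrt(33.0)
= 150.4 mm

150.4


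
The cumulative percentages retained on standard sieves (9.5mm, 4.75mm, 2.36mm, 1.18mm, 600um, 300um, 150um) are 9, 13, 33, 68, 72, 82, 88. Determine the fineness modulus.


FM = sum(cumulative % retained) / 100
= 365 / 100
= 3.65

3.65


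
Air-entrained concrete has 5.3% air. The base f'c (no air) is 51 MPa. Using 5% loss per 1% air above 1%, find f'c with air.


Strength loss = (5.3 - 1) * 5 = 21.5%
f'c = 51 * (1 - 21.5/100)
= 40.04 MPa

40.04


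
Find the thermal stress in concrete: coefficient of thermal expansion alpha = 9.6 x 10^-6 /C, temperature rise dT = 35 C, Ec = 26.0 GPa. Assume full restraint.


sigma = alpha * dT * Ec
= 9.6e-6 * 35 * 26.0 * 1000
= 8.736 MPa

8.736


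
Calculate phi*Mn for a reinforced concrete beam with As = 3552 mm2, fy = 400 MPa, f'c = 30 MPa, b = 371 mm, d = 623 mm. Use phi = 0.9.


a = As * fy / (0.85 * f'c * b)
= 3552 * 400 / (0.85 * 30 * 371)
= 150.1823 mm
Mn = As * fy * (d - a/2) / 10^6
= 778.4689 kN-m
phi*Mn = 0.9 * 778.4689 = 700.62 kN-m

700.62


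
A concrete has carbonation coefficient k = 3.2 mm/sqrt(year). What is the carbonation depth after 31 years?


depth = k * sqrt(t)
= 3.2 * sqrt(31)
= 17.82 mm

17.82


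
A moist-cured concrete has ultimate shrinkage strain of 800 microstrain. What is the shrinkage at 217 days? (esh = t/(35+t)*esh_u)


esh(217) = 217 / (35 + 217) * 800
= 217 / 252 * 800
= 688.9 microstrain

688.9


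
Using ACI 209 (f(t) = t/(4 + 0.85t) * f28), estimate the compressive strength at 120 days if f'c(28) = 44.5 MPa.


f(120) = 120 / (4 + 0.85 * 120) * 44.5
= 120 / 106.0 * 44.5
= 50.38 MPa

50.38


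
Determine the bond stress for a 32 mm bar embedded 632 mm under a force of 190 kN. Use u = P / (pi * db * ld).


u = P / (pi * db * ld)
= 190 * 1000 / (pi * 32 * 632)
= 2.99 MPa

2.99


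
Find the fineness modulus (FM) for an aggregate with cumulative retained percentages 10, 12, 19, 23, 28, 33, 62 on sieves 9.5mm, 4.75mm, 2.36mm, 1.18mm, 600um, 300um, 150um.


FM = sum(cumulative % retained) / 100
= 187 / 100
= 1.87

1.87


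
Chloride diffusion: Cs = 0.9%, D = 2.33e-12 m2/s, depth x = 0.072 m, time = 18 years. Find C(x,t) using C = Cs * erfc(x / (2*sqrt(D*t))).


t_seconds = 18 * 365.25 * 24 * 3600 = 568036800.0 s
arg = 0.072 / (2 * sqrt(2.33e-12 * 568036800.0))
= 0.9895
erfc(0.9895) = 0.1617
C = 0.9 * 0.1617 = 0.1455%

0.1455


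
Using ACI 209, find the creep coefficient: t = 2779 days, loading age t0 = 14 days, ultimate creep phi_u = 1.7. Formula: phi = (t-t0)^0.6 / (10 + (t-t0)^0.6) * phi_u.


dt = 2779 - 14 = 2765
phi = 2765^0.6 / (10 + 2765^0.6) * 1.7
= 1.565

1.565


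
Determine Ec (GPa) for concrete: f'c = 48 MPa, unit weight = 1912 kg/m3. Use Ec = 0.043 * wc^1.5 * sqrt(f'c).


Ec = 0.043 * 1912^1.5 * sqrt(48) / 1000
= 24.91 GPa

24.91


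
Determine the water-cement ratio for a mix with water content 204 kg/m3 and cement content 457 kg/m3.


w/c = water / cement
w/c = 204 / 457 = 0.446

0.446


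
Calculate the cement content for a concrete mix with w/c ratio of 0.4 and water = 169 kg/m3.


Cement = water / (w/c)
= 169 / 0.4
= 422.5 kg/m3

422.5


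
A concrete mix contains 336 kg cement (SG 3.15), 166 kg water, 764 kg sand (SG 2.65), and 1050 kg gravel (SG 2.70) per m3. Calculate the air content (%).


Vol cement = 336 / (3.15 * 1000) = 0.106667 m3
Vol water = 166 / 1000 = 0.166 m3
Vol sand = 764 / (2.65 * 1000) = 0.288302 m3
Vol gravel = 1050 / (2.70 * 1000) = 0.388889 m3
Total solid + water volume = 0.949857 m3
Air = (1 - 0.949857) * 100 = 5.01%

5.01


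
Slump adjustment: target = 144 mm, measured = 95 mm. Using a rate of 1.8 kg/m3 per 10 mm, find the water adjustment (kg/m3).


Difference = 144 - 95 = 49 mm
Water adjustment = 49 * 1.8 / 10 = 8.8 kg/m3

8.8


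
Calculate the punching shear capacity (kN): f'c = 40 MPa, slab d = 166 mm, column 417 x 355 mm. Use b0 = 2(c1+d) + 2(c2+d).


b0 = 2*(417 + 166) + 2*(355 + 166) = 2208 mm
Vc = 0.33 * sqrt(40) * 2208 * 166 / 1000
= 764.98 kN

764.98


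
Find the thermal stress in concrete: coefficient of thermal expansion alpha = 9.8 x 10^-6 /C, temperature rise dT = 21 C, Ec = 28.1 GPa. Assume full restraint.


sigma = alpha * dT * Ec
= 9.8e-6 * 21 * 28.1 * 1000
= 5.783 MPa

5.783


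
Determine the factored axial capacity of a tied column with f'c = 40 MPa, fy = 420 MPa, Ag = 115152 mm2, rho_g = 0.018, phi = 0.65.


Ast = rho * Ag = 0.018 * 115152 = 2072.736 mm2
phi*Pn = 0.65 * 0.80 * (0.85 * 40 * (115152 - 2072.736) + 420 * 2072.736) / 1000
= 2451.93 kN

2451.93


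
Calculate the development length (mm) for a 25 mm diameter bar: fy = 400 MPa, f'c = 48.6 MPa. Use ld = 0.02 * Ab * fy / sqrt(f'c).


Ab = pi * 25^2 / 4 = 490.874 mm2
ld = 0.02 * 490.874 * 400 / sqrt(48.6)
= 563.3 mm

563.3


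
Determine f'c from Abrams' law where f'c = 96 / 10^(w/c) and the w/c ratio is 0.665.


f'c = 96 / 10^0.665
= 96 / 4.624
= 20.76 MPa

20.76


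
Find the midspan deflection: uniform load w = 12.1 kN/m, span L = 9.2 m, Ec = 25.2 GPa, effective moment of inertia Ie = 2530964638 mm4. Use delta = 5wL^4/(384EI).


Convert: L = 9.2 m = 9200 mm, Ec = 25.2 GPa = 25200 MPa
delta = 5 * 12.1 * 9200^4 / (384 * 25200 * 2530964638)
= 17.7 mm

17.7


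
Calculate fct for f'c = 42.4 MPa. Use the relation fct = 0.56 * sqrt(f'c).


fct = 0.56 * sqrt(42.4)
= 0.56 * 6.512
= 3.646 MPa

3.646


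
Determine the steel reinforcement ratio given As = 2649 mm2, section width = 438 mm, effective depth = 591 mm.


rho = As / (b * d)
= 2649 / (438 * 591)
= 0.0102

0.0102


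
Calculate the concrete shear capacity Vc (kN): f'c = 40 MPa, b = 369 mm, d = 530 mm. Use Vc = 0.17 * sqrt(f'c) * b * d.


Vc = 0.17 * sqrt(40) * 369 * 530 / 1000
= 210.27 kN

210.27


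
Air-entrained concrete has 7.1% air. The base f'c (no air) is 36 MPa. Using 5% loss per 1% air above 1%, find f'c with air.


Strength loss = (7.1 - 1) * 5 = 30.5%
f'c = 36 * (1 - 30.5/100)
= 25.02 MPa

25.02
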